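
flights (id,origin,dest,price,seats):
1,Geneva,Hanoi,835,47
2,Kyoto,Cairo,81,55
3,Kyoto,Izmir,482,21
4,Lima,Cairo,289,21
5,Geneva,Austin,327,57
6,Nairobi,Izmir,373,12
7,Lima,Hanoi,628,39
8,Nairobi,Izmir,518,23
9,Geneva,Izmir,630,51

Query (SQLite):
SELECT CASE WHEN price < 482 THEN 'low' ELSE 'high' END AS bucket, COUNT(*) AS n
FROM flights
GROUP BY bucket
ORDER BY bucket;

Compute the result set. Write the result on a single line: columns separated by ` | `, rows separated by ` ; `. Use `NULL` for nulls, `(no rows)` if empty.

high | 5 ; low | 4

Bucket rows by price < 482 → 'low' else 'high'; count each bucket.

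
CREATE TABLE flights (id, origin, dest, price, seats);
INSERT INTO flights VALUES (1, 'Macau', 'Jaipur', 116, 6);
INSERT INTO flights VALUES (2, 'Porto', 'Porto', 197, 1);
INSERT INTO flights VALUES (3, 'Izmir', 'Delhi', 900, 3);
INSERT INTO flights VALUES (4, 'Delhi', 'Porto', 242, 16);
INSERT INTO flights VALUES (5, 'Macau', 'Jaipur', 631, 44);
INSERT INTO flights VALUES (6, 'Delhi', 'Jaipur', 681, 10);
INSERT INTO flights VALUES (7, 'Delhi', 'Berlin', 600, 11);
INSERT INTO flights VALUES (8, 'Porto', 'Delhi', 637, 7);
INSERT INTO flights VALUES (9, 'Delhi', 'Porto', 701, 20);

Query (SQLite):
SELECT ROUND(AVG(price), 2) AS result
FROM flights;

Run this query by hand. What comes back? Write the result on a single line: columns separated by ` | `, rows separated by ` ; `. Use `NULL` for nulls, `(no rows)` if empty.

522.78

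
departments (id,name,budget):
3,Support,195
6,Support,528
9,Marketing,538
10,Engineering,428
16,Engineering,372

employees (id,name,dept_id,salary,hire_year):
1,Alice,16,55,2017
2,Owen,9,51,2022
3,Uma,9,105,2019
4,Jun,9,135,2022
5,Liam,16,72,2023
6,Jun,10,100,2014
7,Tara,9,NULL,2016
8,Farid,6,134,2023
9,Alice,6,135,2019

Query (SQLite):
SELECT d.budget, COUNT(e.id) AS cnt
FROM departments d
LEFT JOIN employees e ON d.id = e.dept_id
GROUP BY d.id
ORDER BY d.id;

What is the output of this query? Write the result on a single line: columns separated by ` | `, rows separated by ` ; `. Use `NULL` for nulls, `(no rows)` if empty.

195 | 0 ; 528 | 2 ; 538 | 4 ; 428 | 1 ; 372 | 2

LEFT JOIN keeps every departments row; unmatched ones get NULL for employees columns.
Group by departments.id and compute COUNT(e.id). COUNT(col) of an all-NULL group is 0.
  3: ids {—} → COUNT(e.id)=0
  6: ids {8, 9} → COUNT(e.id)=2
  9: ids {2, 3, 4, 7} → COUNT(e.id)=4
  10: ids {6} → COUNT(e.id)=1
  16: ids {1, 5} → COUNT(e.id)=2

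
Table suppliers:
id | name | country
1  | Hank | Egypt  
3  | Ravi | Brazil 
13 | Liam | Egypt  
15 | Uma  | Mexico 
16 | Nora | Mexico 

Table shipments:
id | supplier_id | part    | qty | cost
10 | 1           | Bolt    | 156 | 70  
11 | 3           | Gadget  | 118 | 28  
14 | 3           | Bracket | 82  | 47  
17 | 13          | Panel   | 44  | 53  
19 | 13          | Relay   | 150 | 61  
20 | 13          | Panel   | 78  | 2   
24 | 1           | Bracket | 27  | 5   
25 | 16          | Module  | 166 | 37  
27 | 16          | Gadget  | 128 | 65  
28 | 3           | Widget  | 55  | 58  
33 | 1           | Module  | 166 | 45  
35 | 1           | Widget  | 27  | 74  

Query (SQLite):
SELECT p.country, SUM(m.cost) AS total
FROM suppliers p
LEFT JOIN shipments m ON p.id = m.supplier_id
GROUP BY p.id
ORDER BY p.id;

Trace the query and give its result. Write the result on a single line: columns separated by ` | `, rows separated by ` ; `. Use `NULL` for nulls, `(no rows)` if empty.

Egypt | 194 ; Brazil | 133 ; Egypt | 116 ; Mexico | NULL ; Mexico | 102

LEFT JOIN keeps every suppliers row; unmatched ones get NULL for shipments columns.
Group by suppliers.id and compute SUM(m.cost). SUM over an all-NULL group is NULL.
  1: ids {10, 24, 33, 35} → SUM(m.cost)=194
  3: ids {11, 14, 28} → SUM(m.cost)=133
  13: ids {17, 19, 20} → SUM(m.cost)=116
  15: ids {—} → SUM(m.cost)=NULL
  16: ids {25, 27} → SUM(m.cost)=102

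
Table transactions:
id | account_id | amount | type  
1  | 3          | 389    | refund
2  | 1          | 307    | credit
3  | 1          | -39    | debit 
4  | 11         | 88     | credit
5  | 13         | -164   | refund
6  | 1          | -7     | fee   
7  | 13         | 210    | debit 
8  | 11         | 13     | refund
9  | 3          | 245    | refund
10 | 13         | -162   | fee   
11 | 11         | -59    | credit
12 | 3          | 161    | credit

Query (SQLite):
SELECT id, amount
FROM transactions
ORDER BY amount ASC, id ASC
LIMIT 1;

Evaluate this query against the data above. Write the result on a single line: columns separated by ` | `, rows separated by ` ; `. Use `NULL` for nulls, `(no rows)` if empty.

5 | -164

Sort by amount asc, tiebreak id asc: (-164, id=5), (-162, id=10), (-59, id=11), (-39, id=3) …. Take first 1.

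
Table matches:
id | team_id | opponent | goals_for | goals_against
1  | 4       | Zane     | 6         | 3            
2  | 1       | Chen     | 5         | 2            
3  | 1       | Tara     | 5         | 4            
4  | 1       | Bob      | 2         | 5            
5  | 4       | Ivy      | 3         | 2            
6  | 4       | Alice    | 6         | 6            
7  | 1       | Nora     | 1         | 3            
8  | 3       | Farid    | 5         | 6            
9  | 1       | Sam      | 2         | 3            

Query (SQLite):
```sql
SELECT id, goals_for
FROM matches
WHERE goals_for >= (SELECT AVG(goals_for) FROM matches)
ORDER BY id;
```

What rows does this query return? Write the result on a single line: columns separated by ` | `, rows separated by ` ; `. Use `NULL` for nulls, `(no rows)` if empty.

Scalar subquery: AVG(goals_for) over all matches rows = 3.888889 (≈; comparison uses full precision).
Keep rows where goals_for >= that value.

1 | 6 ; 2 | 5 ; 3 | 5 ; 6 | 6 ; 8 | 5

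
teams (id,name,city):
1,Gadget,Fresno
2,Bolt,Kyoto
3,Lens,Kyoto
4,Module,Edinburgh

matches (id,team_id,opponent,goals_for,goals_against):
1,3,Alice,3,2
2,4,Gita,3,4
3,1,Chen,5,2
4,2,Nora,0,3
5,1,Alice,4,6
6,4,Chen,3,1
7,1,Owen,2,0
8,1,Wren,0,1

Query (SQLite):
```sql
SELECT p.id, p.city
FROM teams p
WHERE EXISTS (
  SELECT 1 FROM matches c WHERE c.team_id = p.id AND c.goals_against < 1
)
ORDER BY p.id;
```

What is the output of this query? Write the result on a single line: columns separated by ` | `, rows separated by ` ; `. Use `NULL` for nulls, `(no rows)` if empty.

1 | Fresno

For each teams row, check whether any matches with matching team_id has goals_against < 1.
Keep rows where that is true.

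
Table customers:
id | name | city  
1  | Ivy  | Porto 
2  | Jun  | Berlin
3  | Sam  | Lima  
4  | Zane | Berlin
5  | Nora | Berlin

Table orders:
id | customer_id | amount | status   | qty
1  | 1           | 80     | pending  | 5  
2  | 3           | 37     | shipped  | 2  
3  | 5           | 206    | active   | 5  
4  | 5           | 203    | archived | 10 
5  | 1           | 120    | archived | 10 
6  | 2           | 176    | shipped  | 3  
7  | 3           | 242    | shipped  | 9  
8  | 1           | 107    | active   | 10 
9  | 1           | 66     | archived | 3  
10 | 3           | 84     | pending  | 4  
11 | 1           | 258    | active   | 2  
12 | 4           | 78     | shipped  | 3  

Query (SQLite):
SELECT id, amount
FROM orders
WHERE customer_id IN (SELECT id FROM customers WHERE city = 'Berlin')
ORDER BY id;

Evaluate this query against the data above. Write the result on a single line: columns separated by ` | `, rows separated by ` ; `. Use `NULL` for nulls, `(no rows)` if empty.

3 | 206 ; 4 | 203 ; 6 | 176 ; 12 | 78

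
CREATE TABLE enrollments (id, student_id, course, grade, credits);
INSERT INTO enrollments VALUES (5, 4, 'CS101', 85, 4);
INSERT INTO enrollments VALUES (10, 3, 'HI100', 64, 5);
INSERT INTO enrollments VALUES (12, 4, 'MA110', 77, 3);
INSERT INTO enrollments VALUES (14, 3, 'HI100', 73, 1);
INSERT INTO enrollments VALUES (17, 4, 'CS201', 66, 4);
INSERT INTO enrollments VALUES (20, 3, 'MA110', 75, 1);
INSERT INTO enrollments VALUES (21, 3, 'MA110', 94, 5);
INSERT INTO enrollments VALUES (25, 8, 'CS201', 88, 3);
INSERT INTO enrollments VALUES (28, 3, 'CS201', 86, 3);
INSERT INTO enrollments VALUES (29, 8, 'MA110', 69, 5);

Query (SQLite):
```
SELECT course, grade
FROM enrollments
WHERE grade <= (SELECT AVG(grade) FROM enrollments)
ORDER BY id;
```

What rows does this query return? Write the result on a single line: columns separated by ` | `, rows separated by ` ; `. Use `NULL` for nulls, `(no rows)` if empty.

Scalar subquery: AVG(grade) over all enrollments rows = 77.7.
Keep rows where grade <= that value.

HI100 | 64 ; MA110 | 77 ; HI100 | 73 ; CS201 | 66 ; MA110 | 75 ; MA110 | 69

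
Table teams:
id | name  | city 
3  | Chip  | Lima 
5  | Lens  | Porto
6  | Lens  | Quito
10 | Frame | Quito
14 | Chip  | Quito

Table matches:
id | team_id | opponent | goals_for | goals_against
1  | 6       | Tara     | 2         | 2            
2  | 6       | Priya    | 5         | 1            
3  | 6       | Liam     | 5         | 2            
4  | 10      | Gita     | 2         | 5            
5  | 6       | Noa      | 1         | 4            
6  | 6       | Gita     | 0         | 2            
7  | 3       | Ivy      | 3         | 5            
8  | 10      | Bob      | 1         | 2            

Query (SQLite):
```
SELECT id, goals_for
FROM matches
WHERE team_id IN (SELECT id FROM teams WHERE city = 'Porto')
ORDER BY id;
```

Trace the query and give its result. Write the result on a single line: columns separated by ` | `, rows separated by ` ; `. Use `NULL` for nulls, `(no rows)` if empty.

(no rows)

Inner query: teams.id where city = 'Porto'.
Outer: keep matches rows whose team_id is in that set.
Inner query → {5}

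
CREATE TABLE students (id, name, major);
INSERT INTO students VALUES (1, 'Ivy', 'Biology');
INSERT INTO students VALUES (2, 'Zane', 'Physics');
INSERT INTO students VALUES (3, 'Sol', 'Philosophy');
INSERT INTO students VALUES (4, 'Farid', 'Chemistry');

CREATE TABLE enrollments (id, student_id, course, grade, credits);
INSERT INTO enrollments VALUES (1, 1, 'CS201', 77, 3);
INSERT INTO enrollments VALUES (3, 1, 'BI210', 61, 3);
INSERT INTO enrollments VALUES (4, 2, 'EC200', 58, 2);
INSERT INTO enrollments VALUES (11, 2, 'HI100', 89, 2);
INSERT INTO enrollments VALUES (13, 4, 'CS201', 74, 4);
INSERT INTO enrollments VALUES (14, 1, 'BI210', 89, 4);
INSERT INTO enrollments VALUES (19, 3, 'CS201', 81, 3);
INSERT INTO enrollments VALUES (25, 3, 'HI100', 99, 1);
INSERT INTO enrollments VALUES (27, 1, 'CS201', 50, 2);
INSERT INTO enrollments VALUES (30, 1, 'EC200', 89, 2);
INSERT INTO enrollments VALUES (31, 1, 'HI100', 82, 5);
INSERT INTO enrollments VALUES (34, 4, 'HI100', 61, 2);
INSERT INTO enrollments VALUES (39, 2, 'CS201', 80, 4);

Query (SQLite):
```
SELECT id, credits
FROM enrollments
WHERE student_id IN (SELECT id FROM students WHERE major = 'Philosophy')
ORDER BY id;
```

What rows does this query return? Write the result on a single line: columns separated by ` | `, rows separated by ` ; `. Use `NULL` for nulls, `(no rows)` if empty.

19 | 3 ; 25 | 1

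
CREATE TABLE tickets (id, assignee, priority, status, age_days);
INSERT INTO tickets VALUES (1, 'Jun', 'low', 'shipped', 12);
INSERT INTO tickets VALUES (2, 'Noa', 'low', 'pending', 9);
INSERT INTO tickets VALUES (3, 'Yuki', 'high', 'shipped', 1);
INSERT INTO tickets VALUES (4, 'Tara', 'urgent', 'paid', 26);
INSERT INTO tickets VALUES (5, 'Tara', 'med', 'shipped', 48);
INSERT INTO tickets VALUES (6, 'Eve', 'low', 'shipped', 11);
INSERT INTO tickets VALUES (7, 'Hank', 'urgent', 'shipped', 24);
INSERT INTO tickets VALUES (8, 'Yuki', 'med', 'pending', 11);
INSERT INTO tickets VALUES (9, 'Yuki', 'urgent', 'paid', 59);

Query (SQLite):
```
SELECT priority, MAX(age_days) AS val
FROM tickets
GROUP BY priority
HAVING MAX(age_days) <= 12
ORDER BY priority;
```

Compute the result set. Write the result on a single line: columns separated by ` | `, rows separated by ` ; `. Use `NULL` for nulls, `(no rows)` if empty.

Partition tickets by priority; compute MAX(age_days) within each group.
HAVING: keep groups where MAX(age_days) <= 12.
  high: ids {3} → MAX(age_days)=1
  low: ids {1, 2, 6} → MAX(age_days)=12
  med: ids {5, 8} → MAX(age_days)=48
  urgent: ids {4, 7, 9} → MAX(age_days)=59

high | 1 ; low | 12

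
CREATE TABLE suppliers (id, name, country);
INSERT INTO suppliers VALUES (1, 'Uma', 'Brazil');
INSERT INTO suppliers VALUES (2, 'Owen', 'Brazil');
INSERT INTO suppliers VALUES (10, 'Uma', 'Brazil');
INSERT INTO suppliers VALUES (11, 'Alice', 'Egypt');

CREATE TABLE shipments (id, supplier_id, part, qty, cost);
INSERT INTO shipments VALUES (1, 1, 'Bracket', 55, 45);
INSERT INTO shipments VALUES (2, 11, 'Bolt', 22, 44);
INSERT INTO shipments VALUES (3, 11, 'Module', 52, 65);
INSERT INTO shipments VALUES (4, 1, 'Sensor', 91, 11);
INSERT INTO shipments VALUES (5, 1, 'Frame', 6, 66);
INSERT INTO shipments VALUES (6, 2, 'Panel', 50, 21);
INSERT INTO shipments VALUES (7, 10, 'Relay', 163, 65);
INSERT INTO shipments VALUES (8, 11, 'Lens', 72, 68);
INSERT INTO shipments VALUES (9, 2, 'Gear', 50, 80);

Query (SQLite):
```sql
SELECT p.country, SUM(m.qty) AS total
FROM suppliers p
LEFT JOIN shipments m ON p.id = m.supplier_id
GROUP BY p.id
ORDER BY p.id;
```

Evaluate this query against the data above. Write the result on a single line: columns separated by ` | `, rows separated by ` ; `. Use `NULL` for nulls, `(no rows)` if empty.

Brazil | 152 ; Brazil | 100 ; Brazil | 163 ; Egypt | 146

LEFT JOIN keeps every suppliers row; unmatched ones get NULL for shipments columns.
Group by suppliers.id and compute SUM(m.qty). SUM over an all-NULL group is NULL.
  1: ids {1, 4, 5} → SUM(m.qty)=152
  2: ids {6, 9} → SUM(m.qty)=100
  10: ids {7} → SUM(m.qty)=163
  11: ids {2, 3, 8} → SUM(m.qty)=146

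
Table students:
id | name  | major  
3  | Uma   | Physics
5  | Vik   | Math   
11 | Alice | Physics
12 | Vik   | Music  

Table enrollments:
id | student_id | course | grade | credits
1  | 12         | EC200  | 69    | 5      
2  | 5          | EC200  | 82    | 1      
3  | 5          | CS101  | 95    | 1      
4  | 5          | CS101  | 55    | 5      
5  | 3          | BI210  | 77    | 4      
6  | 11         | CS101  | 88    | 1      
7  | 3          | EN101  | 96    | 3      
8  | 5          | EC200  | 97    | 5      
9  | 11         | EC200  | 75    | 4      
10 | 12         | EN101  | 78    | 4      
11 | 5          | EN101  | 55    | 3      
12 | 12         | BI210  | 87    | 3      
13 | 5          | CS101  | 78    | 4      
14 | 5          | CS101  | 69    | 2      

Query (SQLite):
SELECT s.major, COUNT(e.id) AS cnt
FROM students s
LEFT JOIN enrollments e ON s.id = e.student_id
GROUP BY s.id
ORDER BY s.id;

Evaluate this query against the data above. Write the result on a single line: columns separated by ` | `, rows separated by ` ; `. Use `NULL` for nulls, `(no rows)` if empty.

LEFT JOIN keeps every students row; unmatched ones get NULL for enrollments columns.
Group by students.id and compute COUNT(e.id). COUNT(col) of an all-NULL group is 0.
  3: ids {5, 7} → COUNT(e.id)=2
  5: ids {2, 3, 4, 8, 11, 13, 14} → COUNT(e.id)=7
  11: ids {6, 9} → COUNT(e.id)=2
  12: ids {1, 10, 12} → COUNT(e.id)=3

Physics | 2 ; Math | 7 ; Physics | 2 ; Music | 3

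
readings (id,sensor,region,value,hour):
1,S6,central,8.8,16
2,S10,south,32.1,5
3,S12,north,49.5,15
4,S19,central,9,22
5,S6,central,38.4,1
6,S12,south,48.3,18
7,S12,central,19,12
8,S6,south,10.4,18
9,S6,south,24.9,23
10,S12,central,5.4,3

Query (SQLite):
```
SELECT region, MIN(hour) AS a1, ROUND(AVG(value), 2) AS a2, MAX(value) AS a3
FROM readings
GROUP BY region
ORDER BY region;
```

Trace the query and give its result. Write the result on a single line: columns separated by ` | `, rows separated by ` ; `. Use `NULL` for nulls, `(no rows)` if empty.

Group readings by region.
Per group compute: MIN(hour), ROUND(AVG(value), 2), MAX(value).
  central: ids {1, 4, 5, 7, 10} → MIN(hour)=1, ROUND(AVG(value), 2)=16.12, MAX(value)=38.4
  north: ids {3} → MIN(hour)=15, ROUND(AVG(value), 2)=49.5, MAX(value)=49.5
  south: ids {2, 6, 8, 9} → MIN(hour)=5, ROUND(AVG(value), 2)=28.93, MAX(value)=48.3

central | 1 | 16.12 | 38.4 ; north | 15 | 49.5 | 49.5 ; south | 5 | 28.93 | 48.3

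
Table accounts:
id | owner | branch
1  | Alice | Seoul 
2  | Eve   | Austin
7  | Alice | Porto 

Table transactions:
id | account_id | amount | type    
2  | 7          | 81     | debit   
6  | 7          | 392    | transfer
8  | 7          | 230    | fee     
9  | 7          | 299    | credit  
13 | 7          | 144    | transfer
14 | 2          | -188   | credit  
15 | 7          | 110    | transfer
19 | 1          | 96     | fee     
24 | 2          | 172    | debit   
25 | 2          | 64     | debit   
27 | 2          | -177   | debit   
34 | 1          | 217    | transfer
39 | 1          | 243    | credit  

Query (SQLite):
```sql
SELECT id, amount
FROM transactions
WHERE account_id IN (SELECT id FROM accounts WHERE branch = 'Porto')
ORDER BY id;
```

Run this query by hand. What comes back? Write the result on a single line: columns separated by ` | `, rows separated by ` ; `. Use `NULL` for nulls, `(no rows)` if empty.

Inner query: accounts.id where branch = 'Porto'.
Outer: keep transactions rows whose account_id is in that set.
Inner query → {7}

2 | 81 ; 6 | 392 ; 8 | 230 ; 9 | 299 ; 13 | 144 ; 15 | 110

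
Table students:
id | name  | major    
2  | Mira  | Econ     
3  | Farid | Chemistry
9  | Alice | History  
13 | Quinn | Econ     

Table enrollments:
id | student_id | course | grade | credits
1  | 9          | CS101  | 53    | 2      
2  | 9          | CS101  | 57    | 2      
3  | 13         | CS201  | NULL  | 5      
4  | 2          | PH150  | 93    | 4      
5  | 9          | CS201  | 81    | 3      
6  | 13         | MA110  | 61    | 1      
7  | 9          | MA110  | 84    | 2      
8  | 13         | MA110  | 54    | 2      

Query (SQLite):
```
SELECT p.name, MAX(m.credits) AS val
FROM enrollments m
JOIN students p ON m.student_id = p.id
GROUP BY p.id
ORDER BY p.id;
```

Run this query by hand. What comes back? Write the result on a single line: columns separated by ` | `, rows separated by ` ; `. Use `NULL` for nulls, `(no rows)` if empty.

Mira | 4 ; Alice | 3 ; Quinn | 5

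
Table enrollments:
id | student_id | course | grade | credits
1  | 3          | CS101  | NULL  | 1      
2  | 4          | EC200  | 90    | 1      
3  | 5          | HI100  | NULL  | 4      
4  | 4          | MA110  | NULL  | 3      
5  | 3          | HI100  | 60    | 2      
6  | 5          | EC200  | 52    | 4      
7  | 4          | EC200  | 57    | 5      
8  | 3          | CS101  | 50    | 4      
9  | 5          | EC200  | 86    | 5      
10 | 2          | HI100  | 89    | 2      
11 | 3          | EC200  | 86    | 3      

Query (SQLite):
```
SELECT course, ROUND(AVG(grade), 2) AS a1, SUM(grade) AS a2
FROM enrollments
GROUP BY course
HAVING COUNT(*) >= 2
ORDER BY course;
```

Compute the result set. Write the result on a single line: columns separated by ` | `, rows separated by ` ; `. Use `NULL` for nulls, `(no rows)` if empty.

Group enrollments by course.
Per group compute: ROUND(AVG(grade), 2), SUM(grade).
HAVING: drop groups with fewer than 2 rows.
  CS101: ids {1, 8} → ROUND(AVG(grade), 2)=50, SUM(grade)=50
  EC200: ids {2, 6, 7, 9, 11} → ROUND(AVG(grade), 2)=74.2, SUM(grade)=371
  HI100: ids {3, 5, 10} → ROUND(AVG(grade), 2)=74.5, SUM(grade)=149
  MA110: ids {4} → ROUND(AVG(grade), 2)=NULL, SUM(grade)=NULL

CS101 | 50 | 50 ; EC200 | 74.2 | 371 ; HI100 | 74.5 | 149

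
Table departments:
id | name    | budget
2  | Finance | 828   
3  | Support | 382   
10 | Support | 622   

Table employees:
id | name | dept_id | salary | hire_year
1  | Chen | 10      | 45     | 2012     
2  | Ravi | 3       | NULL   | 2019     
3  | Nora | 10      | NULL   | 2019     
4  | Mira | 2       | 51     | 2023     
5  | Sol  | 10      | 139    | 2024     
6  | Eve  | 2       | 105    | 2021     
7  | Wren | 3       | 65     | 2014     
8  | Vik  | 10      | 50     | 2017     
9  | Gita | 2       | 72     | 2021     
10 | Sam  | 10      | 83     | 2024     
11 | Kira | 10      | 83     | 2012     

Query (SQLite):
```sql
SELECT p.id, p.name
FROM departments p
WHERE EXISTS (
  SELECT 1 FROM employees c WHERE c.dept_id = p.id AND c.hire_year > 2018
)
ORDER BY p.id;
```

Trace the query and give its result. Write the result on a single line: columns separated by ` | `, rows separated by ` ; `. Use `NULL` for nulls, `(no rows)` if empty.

For each departments row, check whether any employees with matching dept_id has hire_year > 2018.
Keep rows where that is true.

2 | Finance ; 3 | Support ; 10 | Support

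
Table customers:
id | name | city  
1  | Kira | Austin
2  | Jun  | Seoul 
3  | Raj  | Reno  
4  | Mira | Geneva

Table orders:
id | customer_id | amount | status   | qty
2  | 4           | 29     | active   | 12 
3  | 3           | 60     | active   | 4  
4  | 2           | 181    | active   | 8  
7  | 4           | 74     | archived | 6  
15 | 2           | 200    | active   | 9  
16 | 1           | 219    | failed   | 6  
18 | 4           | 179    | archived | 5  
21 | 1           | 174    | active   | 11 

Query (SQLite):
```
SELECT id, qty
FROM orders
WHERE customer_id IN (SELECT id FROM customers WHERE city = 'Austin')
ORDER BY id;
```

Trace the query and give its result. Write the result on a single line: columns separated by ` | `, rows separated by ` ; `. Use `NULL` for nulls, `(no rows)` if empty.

16 | 6 ; 21 | 11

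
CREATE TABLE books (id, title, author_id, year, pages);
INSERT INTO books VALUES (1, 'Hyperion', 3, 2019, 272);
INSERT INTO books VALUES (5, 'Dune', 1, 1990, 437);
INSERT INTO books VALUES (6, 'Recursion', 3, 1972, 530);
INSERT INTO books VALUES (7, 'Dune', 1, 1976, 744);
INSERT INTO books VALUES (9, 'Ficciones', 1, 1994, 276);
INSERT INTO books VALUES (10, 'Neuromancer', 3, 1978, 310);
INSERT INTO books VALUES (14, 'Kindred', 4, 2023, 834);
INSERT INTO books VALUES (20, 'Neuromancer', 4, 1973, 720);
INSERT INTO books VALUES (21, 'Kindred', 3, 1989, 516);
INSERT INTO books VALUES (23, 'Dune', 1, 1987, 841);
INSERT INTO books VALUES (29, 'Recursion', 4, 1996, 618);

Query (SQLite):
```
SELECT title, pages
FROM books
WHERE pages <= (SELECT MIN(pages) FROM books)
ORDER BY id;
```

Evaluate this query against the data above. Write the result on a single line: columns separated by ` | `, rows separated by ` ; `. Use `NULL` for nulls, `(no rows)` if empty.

Hyperion | 272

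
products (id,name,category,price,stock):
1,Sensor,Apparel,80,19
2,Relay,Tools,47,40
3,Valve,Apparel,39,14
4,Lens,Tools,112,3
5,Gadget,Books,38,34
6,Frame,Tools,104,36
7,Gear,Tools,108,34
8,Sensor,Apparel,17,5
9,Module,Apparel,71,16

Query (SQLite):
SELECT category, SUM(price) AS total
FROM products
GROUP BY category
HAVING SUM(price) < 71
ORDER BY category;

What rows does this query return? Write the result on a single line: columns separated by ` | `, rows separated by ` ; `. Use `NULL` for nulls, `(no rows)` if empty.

Partition products by category; compute SUM(price) within each group.
HAVING: keep groups where SUM(price) < 71.
  Apparel: ids {1, 3, 8, 9} → SUM(price)=207
  Books: ids {5} → SUM(price)=38
  Tools: ids {2, 4, 6, 7} → SUM(price)=371

Books | 38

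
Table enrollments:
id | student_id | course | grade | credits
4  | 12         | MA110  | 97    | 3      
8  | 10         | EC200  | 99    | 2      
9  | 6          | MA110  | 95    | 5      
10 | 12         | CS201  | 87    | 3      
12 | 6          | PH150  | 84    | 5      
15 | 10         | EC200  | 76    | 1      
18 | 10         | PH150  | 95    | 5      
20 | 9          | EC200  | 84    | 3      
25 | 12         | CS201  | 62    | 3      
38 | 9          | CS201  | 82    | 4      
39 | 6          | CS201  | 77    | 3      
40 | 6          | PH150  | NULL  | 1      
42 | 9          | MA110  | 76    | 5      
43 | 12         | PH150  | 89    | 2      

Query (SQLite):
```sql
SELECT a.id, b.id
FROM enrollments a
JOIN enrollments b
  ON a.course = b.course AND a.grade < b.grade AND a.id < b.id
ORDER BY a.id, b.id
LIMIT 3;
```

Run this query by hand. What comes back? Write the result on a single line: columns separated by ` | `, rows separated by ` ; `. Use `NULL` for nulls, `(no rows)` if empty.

12 | 18 ; 12 | 43 ; 15 | 20

Pairs (a,b) with same course, a.grade < b.grade, a.id < b.id.
course groups: CS201:{10,25,38,39} EC200:{8,15,20} MA110:{4,9,42} PH150:{12,18,40,43}
Ordered by (a.id, b.id); first 3.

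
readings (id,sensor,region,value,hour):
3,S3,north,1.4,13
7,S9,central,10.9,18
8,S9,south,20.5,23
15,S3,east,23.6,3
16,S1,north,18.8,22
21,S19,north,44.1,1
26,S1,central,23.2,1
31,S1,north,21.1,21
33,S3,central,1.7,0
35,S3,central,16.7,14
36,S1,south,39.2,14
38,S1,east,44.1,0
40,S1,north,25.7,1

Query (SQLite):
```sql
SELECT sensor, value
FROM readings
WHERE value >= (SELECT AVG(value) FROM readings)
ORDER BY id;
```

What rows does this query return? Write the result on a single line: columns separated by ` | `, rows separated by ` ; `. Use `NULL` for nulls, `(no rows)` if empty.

Scalar subquery: AVG(value) over all readings rows = 22.384615 (≈; comparison uses full precision).
Keep rows where value >= that value.

S3 | 23.6 ; S19 | 44.1 ; S1 | 23.2 ; S1 | 39.2 ; S1 | 44.1 ; S1 | 25.7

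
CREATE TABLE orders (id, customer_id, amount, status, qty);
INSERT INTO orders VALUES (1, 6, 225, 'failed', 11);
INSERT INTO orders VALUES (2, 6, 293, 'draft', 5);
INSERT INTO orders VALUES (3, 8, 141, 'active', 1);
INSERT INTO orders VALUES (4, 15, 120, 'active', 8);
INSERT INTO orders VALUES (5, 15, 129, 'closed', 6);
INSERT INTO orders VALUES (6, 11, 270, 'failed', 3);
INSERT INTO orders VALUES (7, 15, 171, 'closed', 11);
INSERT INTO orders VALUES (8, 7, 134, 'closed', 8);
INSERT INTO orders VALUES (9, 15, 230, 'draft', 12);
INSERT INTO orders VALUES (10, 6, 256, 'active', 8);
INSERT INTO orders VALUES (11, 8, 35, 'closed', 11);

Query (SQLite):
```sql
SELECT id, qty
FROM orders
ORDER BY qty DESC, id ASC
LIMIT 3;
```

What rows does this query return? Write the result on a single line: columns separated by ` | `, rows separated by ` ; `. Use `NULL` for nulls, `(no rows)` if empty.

9 | 12 ; 1 | 11 ; 7 | 11

Sort by qty desc, tiebreak id asc: (12, id=9), (11, id=1), (11, id=7), (11, id=11), (8, id=4), (8, id=8) …. Take first 3.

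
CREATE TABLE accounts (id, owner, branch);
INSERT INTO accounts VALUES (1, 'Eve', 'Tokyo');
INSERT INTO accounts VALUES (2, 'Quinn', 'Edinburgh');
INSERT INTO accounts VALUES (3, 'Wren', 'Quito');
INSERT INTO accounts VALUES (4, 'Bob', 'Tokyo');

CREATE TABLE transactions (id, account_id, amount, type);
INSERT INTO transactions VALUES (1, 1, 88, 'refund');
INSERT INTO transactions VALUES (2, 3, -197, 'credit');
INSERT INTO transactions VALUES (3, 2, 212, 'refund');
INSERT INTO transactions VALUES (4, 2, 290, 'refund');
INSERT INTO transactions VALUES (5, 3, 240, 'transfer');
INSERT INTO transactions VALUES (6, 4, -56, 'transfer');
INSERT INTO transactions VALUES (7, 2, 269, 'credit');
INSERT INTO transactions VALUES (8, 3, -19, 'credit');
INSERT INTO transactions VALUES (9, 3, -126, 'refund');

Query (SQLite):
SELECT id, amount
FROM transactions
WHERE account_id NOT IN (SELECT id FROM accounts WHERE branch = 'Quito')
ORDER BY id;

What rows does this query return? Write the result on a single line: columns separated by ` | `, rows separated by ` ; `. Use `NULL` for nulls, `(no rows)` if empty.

Inner query: accounts.id where branch = 'Quito'.
Outer: keep transactions rows whose account_id is not in that set.
Inner query → {3}

1 | 88 ; 3 | 212 ; 4 | 290 ; 6 | -56 ; 7 | 269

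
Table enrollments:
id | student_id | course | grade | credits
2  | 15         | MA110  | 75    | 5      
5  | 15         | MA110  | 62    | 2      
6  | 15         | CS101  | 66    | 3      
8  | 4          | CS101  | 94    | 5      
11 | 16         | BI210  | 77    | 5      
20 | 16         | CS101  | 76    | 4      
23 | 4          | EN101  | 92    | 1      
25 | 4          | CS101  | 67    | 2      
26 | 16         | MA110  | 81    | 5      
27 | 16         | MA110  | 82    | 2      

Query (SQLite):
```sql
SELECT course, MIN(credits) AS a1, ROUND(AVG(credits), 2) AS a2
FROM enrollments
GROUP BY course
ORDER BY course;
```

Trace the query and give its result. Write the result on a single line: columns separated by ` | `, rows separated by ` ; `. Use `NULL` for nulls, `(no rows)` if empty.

Group enrollments by course.
Per group compute: MIN(credits), ROUND(AVG(credits), 2).
  BI210: ids {11} → MIN(credits)=5, ROUND(AVG(credits), 2)=5
  CS101: ids {6, 8, 20, 25} → MIN(credits)=2, ROUND(AVG(credits), 2)=3.5
  EN101: ids {23} → MIN(credits)=1, ROUND(AVG(credits), 2)=1
  MA110: ids {2, 5, 26, 27} → MIN(credits)=2, ROUND(AVG(credits), 2)=3.5

BI210 | 5 | 5 ; CS101 | 2 | 3.5 ; EN101 | 1 | 1 ; MA110 | 2 | 3.5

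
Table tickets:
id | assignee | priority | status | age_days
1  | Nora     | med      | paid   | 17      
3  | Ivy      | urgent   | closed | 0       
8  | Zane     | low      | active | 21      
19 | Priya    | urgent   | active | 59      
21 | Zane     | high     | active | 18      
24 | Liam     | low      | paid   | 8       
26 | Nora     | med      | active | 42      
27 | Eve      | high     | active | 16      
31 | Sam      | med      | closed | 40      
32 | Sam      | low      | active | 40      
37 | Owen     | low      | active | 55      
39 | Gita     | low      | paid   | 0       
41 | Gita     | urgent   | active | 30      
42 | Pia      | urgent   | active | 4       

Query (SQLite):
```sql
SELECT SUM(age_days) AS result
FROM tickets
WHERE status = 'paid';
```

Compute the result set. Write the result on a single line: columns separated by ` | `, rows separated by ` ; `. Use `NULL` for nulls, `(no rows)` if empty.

Rows where status='paid' → age_days values: [17, 8, 0].
SUM of non-NULL values = 25.

25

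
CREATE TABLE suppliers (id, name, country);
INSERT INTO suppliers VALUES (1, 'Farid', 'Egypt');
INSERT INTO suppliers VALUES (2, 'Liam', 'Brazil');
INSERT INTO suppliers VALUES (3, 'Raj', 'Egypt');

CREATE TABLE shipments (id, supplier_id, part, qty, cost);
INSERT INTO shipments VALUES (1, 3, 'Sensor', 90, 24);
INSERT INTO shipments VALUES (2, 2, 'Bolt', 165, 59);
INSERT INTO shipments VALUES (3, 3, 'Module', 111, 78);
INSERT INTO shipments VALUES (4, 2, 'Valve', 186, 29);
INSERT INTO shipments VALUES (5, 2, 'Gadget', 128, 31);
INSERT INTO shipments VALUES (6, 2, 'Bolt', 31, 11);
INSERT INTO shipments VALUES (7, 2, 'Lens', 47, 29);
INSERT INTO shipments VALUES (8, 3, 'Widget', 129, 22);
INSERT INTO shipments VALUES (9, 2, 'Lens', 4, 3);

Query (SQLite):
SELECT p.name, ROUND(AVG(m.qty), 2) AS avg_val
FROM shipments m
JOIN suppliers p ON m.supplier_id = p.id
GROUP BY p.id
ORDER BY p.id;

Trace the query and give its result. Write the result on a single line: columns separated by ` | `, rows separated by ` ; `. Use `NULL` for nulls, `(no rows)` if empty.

Join each shipments row to its suppliers via supplier_id.
Group joined rows by suppliers.id; compute ROUND(AVG(m.qty), 2) per group.
  2: ids {2, 4, 5, 6, 7, 9} → ROUND(AVG(m.qty), 2)=93.5
  3: ids {1, 3, 8} → ROUND(AVG(m.qty), 2)=110

Liam | 93.5 ; Raj | 110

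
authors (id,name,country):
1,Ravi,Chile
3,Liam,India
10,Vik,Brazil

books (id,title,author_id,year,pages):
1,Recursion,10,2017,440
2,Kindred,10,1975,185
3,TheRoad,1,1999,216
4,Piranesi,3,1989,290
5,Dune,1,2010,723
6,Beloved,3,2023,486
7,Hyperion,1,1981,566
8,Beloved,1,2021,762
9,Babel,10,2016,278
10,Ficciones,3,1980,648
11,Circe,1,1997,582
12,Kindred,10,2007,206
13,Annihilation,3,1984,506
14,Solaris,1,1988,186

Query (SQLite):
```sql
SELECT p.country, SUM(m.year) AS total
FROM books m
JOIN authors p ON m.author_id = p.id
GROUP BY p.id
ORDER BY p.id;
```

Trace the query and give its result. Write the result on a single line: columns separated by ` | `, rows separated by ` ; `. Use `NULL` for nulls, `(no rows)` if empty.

Chile | 11996 ; India | 7976 ; Brazil | 8015

Join each books row to its authors via author_id.
Group joined rows by authors.id; compute SUM(m.year) per group.
  1: ids {3, 5, 7, 8, 11, 14} → SUM(m.year)=11996
  3: ids {4, 6, 10, 13} → SUM(m.year)=7976
  10: ids {1, 2, 9, 12} → SUM(m.year)=8015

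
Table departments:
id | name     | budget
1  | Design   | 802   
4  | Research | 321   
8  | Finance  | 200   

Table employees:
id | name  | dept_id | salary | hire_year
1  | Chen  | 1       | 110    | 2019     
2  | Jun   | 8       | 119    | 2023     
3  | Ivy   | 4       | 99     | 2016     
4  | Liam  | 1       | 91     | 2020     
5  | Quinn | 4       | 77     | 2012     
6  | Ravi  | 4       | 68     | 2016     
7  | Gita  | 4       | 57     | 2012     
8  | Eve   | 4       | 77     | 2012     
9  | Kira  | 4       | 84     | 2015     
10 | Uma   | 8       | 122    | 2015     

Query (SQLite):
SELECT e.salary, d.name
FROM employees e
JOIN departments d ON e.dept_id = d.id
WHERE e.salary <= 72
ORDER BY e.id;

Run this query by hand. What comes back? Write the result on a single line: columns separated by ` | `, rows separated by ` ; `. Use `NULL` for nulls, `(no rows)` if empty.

68 | Research ; 57 | Research

Each employees row matches the departments row where dept_id = departments.id.
Then keep rows with e.salary <= 72.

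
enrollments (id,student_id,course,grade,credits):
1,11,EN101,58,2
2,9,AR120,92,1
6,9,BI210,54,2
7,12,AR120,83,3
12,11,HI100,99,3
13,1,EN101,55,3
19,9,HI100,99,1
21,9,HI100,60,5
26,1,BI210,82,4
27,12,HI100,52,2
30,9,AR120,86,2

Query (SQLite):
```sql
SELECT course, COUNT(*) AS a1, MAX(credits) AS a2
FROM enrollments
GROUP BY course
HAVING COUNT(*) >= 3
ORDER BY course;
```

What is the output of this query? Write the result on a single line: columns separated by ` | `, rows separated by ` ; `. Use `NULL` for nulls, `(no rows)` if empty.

AR120 | 3 | 3 ; HI100 | 4 | 5

Group enrollments by course.
Per group compute: COUNT(*), MAX(credits).
HAVING: drop groups with fewer than 3 rows.
  AR120: ids {2, 7, 30} → COUNT(*)=3, MAX(credits)=3
  BI210: ids {6, 26} → COUNT(*)=2, MAX(credits)=4
  EN101: ids {1, 13} → COUNT(*)=2, MAX(credits)=3
  HI100: ids {12, 19, 21, 27} → COUNT(*)=4, MAX(credits)=5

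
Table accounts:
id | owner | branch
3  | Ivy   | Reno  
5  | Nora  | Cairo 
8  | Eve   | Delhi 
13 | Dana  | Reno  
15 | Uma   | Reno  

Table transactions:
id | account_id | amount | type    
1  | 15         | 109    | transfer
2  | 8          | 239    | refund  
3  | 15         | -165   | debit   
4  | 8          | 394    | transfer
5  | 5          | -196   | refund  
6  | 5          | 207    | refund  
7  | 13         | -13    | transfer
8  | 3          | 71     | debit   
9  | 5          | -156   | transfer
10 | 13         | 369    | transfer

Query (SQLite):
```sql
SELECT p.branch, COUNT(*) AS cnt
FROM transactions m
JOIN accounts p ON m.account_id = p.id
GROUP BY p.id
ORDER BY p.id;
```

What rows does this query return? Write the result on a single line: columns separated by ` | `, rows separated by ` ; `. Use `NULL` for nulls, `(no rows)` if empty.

Reno | 1 ; Cairo | 3 ; Delhi | 2 ; Reno | 2 ; Reno | 2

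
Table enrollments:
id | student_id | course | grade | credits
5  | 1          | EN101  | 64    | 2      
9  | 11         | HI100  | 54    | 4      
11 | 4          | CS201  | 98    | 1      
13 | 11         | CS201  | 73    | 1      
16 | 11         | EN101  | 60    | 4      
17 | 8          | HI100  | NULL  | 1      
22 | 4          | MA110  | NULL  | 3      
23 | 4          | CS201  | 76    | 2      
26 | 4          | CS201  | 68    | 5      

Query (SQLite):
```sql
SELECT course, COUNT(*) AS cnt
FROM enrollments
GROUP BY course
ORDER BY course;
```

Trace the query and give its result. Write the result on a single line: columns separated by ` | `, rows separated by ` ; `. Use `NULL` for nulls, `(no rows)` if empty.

Partition enrollments by course; compute COUNT(*) within each group.
  CS201: ids {11, 13, 23, 26} → COUNT(*)=4
  EN101: ids {5, 16} → COUNT(*)=2
  HI100: ids {9, 17} → COUNT(*)=2
  MA110: ids {22} → COUNT(*)=1

CS201 | 4 ; EN101 | 2 ; HI100 | 2 ; MA110 | 1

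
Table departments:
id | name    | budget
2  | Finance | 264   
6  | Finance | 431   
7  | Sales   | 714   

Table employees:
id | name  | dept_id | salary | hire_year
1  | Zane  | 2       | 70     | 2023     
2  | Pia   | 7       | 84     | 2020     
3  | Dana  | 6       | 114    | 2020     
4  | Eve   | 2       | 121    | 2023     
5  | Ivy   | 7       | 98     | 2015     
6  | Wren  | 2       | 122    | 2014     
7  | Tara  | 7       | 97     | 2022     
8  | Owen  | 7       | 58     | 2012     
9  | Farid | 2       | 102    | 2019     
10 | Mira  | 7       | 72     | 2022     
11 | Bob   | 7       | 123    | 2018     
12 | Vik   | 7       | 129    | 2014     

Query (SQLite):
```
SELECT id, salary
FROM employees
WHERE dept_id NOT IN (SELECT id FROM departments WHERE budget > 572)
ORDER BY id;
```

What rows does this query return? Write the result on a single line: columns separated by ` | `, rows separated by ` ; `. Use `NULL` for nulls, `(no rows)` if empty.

Inner query: departments.id where budget > 572.
Outer: keep employees rows whose dept_id is not in that set.
Inner query → {7}

1 | 70 ; 3 | 114 ; 4 | 121 ; 6 | 122 ; 9 | 102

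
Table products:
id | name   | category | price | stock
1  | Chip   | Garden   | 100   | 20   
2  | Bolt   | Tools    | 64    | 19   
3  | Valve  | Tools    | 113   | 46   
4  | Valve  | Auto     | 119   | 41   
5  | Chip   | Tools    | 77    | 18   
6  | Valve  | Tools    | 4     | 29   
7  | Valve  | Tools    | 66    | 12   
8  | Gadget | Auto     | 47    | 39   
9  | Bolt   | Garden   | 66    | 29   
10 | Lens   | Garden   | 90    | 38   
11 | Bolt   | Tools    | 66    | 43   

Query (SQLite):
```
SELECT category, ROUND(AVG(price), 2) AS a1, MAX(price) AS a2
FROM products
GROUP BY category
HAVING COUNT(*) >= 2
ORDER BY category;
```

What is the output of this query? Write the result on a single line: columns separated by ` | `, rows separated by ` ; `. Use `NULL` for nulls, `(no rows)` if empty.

Auto | 83 | 119 ; Garden | 85.33 | 100 ; Tools | 65 | 113

Group products by category.
Per group compute: ROUND(AVG(price), 2), MAX(price).
HAVING: drop groups with fewer than 2 rows.
  Auto: ids {4, 8} → ROUND(AVG(price), 2)=83, MAX(price)=119
  Garden: ids {1, 9, 10} → ROUND(AVG(price), 2)=85.33, MAX(price)=100
  Tools: ids {2, 3, 5, 6, 7, 11} → ROUND(AVG(price), 2)=65, MAX(price)=113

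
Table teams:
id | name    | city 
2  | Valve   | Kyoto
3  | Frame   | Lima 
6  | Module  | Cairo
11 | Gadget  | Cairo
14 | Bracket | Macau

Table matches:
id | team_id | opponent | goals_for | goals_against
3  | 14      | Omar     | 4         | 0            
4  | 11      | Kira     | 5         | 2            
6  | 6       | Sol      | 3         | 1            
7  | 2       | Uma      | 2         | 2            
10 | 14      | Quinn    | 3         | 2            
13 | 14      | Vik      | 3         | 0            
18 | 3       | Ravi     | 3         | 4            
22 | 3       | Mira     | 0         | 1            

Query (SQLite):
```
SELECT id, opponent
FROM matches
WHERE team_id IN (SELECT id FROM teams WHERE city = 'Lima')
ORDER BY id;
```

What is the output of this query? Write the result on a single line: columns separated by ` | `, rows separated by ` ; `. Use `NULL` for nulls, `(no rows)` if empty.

Inner query: teams.id where city = 'Lima'.
Outer: keep matches rows whose team_id is in that set.
Inner query → {3}

18 | Ravi ; 22 | Mira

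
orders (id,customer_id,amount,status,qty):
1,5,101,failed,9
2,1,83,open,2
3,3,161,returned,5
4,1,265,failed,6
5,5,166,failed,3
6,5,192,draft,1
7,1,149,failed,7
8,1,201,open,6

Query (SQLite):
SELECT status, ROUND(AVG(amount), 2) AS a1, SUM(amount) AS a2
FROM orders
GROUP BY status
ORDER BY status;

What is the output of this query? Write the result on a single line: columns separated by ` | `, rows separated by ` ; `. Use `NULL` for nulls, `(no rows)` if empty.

Group orders by status.
Per group compute: ROUND(AVG(amount), 2), SUM(amount).
  draft: ids {6} → ROUND(AVG(amount), 2)=192, SUM(amount)=192
  failed: ids {1, 4, 5, 7} → ROUND(AVG(amount), 2)=170.25, SUM(amount)=681
  open: ids {2, 8} → ROUND(AVG(amount), 2)=142, SUM(amount)=284
  returned: ids {3} → ROUND(AVG(amount), 2)=161, SUM(amount)=161

draft | 192 | 192 ; failed | 170.25 | 681 ; open | 142 | 284 ; returned | 161 | 161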